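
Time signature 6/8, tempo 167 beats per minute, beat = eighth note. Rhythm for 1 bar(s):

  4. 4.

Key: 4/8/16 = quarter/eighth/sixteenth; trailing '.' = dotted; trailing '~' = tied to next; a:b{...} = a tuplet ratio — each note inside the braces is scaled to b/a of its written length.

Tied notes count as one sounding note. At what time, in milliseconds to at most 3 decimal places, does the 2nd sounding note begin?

note 2 onset = 3b = 1077.844ms

1. 0.0ms @ 0 + 1077.844ms (3)
2. 1077.844ms @ 3 + 1077.844ms (3)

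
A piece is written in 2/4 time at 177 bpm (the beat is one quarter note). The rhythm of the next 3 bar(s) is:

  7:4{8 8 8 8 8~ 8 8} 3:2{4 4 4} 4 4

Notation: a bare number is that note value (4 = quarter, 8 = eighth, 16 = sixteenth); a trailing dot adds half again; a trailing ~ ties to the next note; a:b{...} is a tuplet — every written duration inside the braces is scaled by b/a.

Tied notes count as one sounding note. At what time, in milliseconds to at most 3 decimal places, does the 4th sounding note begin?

1. 0.0ms @ 0 + 96.852ms (2/7)
2. 96.852ms @ 2/7 + 96.852ms (2/7)
3. 193.705ms @ 4/7 + 96.852ms (2/7)
4. 290.557ms @ 6/7 + 96.852ms (2/7)
5. 387.409ms @ 8/7 + 193.705ms (4/7)
6. 581.114ms @ 12/7 + 96.852ms (2/7)
7. 677.966ms @ 2 + 225.989ms (2/3)
8. 903.955ms @ 8/3 + 225.989ms (2/3)
9. 1129.944ms @ 10/3 + 225.989ms (2/3)
10. 1355.932ms @ 4 + 338.983ms (1)
11. 1694.915ms @ 5 + 338.983ms (1)

note 4 onset = 6/7b = 290.557ms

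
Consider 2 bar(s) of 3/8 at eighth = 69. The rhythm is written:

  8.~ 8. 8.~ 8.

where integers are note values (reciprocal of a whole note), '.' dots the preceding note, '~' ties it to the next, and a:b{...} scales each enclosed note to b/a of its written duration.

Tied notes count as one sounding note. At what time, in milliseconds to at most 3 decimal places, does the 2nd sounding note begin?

note 2 onset = 3b = 2608.696ms

1. 0.0ms @ 0 + 2608.696ms (3)
2. 2608.696ms @ 3 + 2608.696ms (3)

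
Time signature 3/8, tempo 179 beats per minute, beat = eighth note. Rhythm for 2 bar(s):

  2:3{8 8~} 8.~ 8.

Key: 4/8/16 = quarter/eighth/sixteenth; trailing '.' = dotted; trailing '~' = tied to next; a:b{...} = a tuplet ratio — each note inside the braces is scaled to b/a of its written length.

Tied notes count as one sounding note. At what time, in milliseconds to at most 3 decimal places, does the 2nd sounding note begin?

1. 0.0ms @ 0 + 502.793ms (3/2)
2. 502.793ms @ 3/2 + 1508.38ms (9/2)

note 2 onset = 3/2b = 502.793ms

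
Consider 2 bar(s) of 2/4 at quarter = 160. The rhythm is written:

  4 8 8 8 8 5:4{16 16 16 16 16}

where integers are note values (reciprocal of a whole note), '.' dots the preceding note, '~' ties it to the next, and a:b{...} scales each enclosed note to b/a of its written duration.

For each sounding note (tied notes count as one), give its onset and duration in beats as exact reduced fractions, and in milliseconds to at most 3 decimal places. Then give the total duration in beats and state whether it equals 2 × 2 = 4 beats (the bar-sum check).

1) 0.0ms=0b +375.0ms=1b
2) 375.0ms=1b +187.5ms=1/2b
3) 562.5ms=3/2b +187.5ms=1/2b
4) 750.0ms=2b +187.5ms=1/2b
5) 937.5ms=5/2b +187.5ms=1/2b
6) 1125.0ms=3b +75.0ms=1/5b
7) 1200.0ms=16/5b +75.0ms=1/5b
8) 1275.0ms=17/5b +75.0ms=1/5b
9) 1350.0ms=18/5b +75.0ms=1/5b
10) 1425.0ms=19/5b +75.0ms=1/5b
Σ=4b of 4 (160bpm 2/4) — PASS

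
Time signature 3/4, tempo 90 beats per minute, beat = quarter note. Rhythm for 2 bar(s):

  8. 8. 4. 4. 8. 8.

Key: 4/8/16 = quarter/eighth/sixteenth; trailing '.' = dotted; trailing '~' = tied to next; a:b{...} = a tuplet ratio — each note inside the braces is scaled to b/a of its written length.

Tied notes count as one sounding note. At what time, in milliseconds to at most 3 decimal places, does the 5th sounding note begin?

1. 0.0ms @ 0 + 500.0ms (3/4)
2. 500.0ms @ 3/4 + 500.0ms (3/4)
3. 1000.0ms @ 3/2 + 1000.0ms (3/2)
4. 2000.0ms @ 3 + 1000.0ms (3/2)
5. 3000.0ms @ 9/2 + 500.0ms (3/4)
6. 3500.0ms @ 21/4 + 500.0ms (3/4)

note 5 onset = 9/2b = 3000.0ms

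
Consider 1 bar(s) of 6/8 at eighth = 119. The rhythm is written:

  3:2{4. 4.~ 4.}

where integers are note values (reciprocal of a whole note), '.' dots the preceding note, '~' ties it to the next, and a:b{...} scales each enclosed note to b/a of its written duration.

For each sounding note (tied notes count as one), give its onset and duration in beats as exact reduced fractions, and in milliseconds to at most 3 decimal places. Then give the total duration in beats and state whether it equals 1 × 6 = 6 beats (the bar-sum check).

1) 0.0ms=0b +1008.403ms=2b
2) 1008.403ms=2b +2016.807ms=4b
Σ=6b of 6 (119bpm 6/8) — PASS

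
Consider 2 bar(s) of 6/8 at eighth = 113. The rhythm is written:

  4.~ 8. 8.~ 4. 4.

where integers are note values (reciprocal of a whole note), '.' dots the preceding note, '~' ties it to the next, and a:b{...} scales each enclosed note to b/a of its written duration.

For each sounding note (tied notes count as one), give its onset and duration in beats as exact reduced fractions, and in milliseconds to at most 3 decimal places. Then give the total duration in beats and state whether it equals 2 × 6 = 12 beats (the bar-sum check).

1) 0.0ms=0b +2389.381ms=9/2b
2) 2389.381ms=9/2b +2389.381ms=9/2b
3) 4778.761ms=9b +1592.92ms=3b
Σ=12b of 12 (113bpm 6/8) — PASS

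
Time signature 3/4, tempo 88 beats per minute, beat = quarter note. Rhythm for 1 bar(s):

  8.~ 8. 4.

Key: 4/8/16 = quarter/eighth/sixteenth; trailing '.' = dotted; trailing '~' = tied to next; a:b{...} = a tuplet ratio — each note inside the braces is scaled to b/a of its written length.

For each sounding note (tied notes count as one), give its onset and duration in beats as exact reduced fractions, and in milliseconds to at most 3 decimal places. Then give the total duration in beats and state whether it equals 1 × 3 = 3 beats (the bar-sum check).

1) 0.0ms=0b +1022.727ms=3/2b
2) 1022.727ms=3/2b +1022.727ms=3/2b
Σ=3b of 3 (88bpm 3/4) — PASS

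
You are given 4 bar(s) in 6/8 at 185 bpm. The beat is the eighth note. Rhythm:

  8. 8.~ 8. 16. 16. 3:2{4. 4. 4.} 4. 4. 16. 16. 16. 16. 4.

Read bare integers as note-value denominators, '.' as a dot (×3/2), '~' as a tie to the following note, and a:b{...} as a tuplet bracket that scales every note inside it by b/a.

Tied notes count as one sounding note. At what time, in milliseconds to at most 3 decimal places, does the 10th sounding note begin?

note 10 onset = 18b = 5837.838ms

1. 0.0ms @ 0 + 486.486ms (3/2)
2. 486.486ms @ 3/2 + 972.973ms (3)
3. 1459.459ms @ 9/2 + 243.243ms (3/4)
4. 1702.703ms @ 21/4 + 243.243ms (3/4)
5. 1945.946ms @ 6 + 648.649ms (2)
6. 2594.595ms @ 8 + 648.649ms (2)
7. 3243.243ms @ 10 + 648.649ms (2)
8. 3891.892ms @ 12 + 972.973ms (3)
9. 4864.865ms @ 15 + 972.973ms (3)
10. 5837.838ms @ 18 + 243.243ms (3/4)
11. 6081.081ms @ 75/4 + 243.243ms (3/4)
12. 6324.324ms @ 39/2 + 243.243ms (3/4)
13. 6567.568ms @ 81/4 + 243.243ms (3/4)
14. 6810.811ms @ 21 + 972.973ms (3)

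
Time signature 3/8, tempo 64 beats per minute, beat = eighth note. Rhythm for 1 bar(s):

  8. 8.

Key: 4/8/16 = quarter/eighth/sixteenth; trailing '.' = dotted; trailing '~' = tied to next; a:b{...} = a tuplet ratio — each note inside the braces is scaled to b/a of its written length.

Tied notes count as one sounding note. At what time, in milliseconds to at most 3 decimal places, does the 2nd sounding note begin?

1. 0.0ms @ 0 + 1406.25ms (3/2)
2. 1406.25ms @ 3/2 + 1406.25ms (3/2)

note 2 onset = 3/2b = 1406.25ms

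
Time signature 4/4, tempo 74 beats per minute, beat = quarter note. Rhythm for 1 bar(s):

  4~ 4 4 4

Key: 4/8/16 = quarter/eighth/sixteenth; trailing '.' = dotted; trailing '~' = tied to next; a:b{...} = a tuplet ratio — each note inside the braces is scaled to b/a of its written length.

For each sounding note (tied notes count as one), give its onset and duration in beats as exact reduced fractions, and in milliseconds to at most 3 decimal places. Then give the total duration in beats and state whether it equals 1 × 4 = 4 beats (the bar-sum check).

1) 0.0ms=0b +1621.622ms=2b
2) 1621.622ms=2b +810.811ms=1b
3) 2432.432ms=3b +810.811ms=1b
Σ=4b of 4 (74bpm 4/4) — PASS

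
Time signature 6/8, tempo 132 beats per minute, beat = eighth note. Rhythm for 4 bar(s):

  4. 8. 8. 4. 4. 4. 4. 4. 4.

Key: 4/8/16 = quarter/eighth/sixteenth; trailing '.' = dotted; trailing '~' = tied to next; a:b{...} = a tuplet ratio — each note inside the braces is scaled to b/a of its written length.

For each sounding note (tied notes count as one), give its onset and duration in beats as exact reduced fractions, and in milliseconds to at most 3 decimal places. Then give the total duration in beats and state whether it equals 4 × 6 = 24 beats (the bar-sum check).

1) 0.0ms=0b +1363.636ms=3b
2) 1363.636ms=3b +681.818ms=3/2b
3) 2045.455ms=9/2b +681.818ms=3/2b
4) 2727.273ms=6b +1363.636ms=3b
5) 4090.909ms=9b +1363.636ms=3b
6) 5454.545ms=12b +1363.636ms=3b
7) 6818.182ms=15b +1363.636ms=3b
8) 8181.818ms=18b +1363.636ms=3b
9) 9545.455ms=21b +1363.636ms=3b
Σ=24b of 24 (132bpm 6/8) — PASS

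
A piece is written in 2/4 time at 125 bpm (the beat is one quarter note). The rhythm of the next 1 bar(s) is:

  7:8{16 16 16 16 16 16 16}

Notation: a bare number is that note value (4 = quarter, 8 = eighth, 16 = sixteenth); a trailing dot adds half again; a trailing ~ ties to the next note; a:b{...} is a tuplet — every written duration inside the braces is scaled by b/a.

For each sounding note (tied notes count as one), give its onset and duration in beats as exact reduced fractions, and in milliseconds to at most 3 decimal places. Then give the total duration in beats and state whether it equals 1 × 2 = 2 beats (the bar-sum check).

1) 0.0ms=0b +137.143ms=2/7b
2) 137.143ms=2/7b +137.143ms=2/7b
3) 274.286ms=4/7b +137.143ms=2/7b
4) 411.429ms=6/7b +137.143ms=2/7b
5) 548.571ms=8/7b +137.143ms=2/7b
6) 685.714ms=10/7b +137.143ms=2/7b
7) 822.857ms=12/7b +137.143ms=2/7b
Σ=2b of 2 (125bpm 2/4) — PASS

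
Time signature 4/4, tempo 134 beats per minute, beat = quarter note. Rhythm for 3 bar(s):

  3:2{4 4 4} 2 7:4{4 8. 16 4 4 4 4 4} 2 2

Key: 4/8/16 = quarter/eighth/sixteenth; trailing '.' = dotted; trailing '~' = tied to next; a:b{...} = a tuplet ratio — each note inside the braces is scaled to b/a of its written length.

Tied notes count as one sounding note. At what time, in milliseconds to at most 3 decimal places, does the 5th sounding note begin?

note 5 onset = 4b = 1791.045ms

1. 0.0ms @ 0 + 298.507ms (2/3)
2. 298.507ms @ 2/3 + 298.507ms (2/3)
3. 597.015ms @ 4/3 + 298.507ms (2/3)
4. 895.522ms @ 2 + 895.522ms (2)
5. 1791.045ms @ 4 + 255.864ms (4/7)
6. 2046.908ms @ 32/7 + 191.898ms (3/7)
7. 2238.806ms @ 5 + 63.966ms (1/7)
8. 2302.772ms @ 36/7 + 255.864ms (4/7)
9. 2558.635ms @ 40/7 + 255.864ms (4/7)
10. 2814.499ms @ 44/7 + 255.864ms (4/7)
11. 3070.362ms @ 48/7 + 255.864ms (4/7)
12. 3326.226ms @ 52/7 + 255.864ms (4/7)
13. 3582.09ms @ 8 + 895.522ms (2)
14. 4477.612ms @ 10 + 895.522ms (2)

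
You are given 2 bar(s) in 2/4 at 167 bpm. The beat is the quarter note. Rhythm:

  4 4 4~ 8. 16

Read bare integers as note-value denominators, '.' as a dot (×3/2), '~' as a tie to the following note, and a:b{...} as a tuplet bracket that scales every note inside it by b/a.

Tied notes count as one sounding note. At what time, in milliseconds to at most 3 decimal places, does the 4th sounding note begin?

1. 0.0ms @ 0 + 359.281ms (1)
2. 359.281ms @ 1 + 359.281ms (1)
3. 718.563ms @ 2 + 628.743ms (7/4)
4. 1347.305ms @ 15/4 + 89.82ms (1/4)

note 4 onset = 15/4b = 1347.305ms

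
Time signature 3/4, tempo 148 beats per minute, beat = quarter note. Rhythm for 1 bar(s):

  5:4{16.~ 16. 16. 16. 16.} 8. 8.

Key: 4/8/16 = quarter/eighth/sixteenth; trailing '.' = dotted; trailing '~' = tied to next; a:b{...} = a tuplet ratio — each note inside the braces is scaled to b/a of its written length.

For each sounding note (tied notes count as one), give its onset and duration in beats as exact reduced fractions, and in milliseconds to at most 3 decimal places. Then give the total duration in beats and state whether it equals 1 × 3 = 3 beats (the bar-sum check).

1) 0.0ms=0b +243.243ms=3/5b
2) 243.243ms=3/5b +121.622ms=3/10b
3) 364.865ms=9/10b +121.622ms=3/10b
4) 486.486ms=6/5b +121.622ms=3/10b
5) 608.108ms=3/2b +304.054ms=3/4b
6) 912.162ms=9/4b +304.054ms=3/4b
Σ=3b of 3 (148bpm 3/4) — PASS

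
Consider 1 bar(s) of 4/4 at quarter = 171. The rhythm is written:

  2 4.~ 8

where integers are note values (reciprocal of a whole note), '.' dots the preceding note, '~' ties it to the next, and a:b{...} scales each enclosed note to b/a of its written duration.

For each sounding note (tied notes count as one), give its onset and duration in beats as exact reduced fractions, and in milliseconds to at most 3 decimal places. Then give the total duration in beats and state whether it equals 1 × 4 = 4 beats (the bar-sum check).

1) 0.0ms=0b +701.754ms=2b
2) 701.754ms=2b +701.754ms=2b
Σ=4b of 4 (171bpm 4/4) — PASS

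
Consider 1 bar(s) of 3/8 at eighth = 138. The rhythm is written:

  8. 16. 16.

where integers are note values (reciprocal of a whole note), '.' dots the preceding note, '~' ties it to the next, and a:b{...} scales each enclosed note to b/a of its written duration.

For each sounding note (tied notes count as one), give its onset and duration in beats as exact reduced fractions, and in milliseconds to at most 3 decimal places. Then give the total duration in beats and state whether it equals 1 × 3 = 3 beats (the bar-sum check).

1) 0.0ms=0b +652.174ms=3/2b
2) 652.174ms=3/2b +326.087ms=3/4b
3) 978.261ms=9/4b +326.087ms=3/4b
Σ=3b of 3 (138bpm 3/8) — PASS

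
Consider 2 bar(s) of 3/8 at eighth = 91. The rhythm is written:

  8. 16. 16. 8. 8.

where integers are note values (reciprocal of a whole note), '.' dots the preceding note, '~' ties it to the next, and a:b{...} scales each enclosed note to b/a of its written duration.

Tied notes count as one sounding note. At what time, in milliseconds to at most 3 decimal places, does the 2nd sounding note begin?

1. 0.0ms @ 0 + 989.011ms (3/2)
2. 989.011ms @ 3/2 + 494.505ms (3/4)
3. 1483.516ms @ 9/4 + 494.505ms (3/4)
4. 1978.022ms @ 3 + 989.011ms (3/2)
5. 2967.033ms @ 9/2 + 989.011ms (3/2)

note 2 onset = 3/2b = 989.011ms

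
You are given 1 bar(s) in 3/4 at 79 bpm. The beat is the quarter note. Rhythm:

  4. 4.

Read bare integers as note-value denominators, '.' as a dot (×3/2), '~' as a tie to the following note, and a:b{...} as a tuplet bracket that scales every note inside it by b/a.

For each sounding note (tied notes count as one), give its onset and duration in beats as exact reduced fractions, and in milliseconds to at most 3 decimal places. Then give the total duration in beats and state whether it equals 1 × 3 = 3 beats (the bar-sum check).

1) 0.0ms=0b +1139.241ms=3/2b
2) 1139.241ms=3/2b +1139.241ms=3/2b
Σ=3b of 3 (79bpm 3/4) — PASS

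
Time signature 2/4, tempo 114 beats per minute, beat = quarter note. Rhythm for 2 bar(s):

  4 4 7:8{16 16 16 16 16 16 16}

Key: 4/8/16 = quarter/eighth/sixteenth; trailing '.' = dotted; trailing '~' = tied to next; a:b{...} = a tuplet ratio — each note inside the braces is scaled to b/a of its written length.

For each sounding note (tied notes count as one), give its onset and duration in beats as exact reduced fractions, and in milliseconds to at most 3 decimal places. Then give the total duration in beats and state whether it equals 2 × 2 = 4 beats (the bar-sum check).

1) 0.0ms=0b +526.316ms=1b
2) 526.316ms=1b +526.316ms=1b
3) 1052.632ms=2b +150.376ms=2/7b
4) 1203.008ms=16/7b +150.376ms=2/7b
5) 1353.383ms=18/7b +150.376ms=2/7b
6) 1503.759ms=20/7b +150.376ms=2/7b
7) 1654.135ms=22/7b +150.376ms=2/7b
8) 1804.511ms=24/7b +150.376ms=2/7b
9) 1954.887ms=26/7b +150.376ms=2/7b
Σ=4b of 4 (114bpm 2/4) — PASS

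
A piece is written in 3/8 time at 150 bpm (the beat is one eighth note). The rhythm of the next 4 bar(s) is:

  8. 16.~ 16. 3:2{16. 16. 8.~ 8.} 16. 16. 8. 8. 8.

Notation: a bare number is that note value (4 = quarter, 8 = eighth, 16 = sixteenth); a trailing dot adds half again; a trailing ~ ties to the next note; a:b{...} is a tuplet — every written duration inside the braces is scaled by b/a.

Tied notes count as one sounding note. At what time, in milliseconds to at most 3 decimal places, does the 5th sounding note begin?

1. 0.0ms @ 0 + 600.0ms (3/2)
2. 600.0ms @ 3/2 + 600.0ms (3/2)
3. 1200.0ms @ 3 + 200.0ms (1/2)
4. 1400.0ms @ 7/2 + 200.0ms (1/2)
5. 1600.0ms @ 4 + 800.0ms (2)
6. 2400.0ms @ 6 + 300.0ms (3/4)
7. 2700.0ms @ 27/4 + 300.0ms (3/4)
8. 3000.0ms @ 15/2 + 600.0ms (3/2)
9. 3600.0ms @ 9 + 600.0ms (3/2)
10. 4200.0ms @ 21/2 + 600.0ms (3/2)

note 5 onset = 4b = 1600.0ms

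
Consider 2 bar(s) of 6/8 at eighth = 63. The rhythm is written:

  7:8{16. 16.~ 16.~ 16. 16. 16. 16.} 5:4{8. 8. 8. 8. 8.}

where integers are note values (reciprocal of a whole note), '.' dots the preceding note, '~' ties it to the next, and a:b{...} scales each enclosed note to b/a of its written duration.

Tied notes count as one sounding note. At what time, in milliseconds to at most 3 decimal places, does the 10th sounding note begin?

note 10 onset = 54/5b = 10285.714ms

1. 0.0ms @ 0 + 816.327ms (6/7)
2. 816.327ms @ 6/7 + 2448.98ms (18/7)
3. 3265.306ms @ 24/7 + 816.327ms (6/7)
4. 4081.633ms @ 30/7 + 816.327ms (6/7)
5. 4897.959ms @ 36/7 + 816.327ms (6/7)
6. 5714.286ms @ 6 + 1142.857ms (6/5)
7. 6857.143ms @ 36/5 + 1142.857ms (6/5)
8. 8000.0ms @ 42/5 + 1142.857ms (6/5)
9. 9142.857ms @ 48/5 + 1142.857ms (6/5)
10. 10285.714ms @ 54/5 + 1142.857ms (6/5)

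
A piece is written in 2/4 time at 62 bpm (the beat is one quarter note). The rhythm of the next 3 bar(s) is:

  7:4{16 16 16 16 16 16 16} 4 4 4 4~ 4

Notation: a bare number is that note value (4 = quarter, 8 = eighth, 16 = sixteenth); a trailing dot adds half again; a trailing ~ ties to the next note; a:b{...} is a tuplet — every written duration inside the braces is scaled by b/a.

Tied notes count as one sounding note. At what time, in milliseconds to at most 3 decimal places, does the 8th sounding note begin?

1. 0.0ms @ 0 + 138.249ms (1/7)
2. 138.249ms @ 1/7 + 138.249ms (1/7)
3. 276.498ms @ 2/7 + 138.249ms (1/7)
4. 414.747ms @ 3/7 + 138.249ms (1/7)
5. 552.995ms @ 4/7 + 138.249ms (1/7)
6. 691.244ms @ 5/7 + 138.249ms (1/7)
7. 829.493ms @ 6/7 + 138.249ms (1/7)
8. 967.742ms @ 1 + 967.742ms (1)
9. 1935.484ms @ 2 + 967.742ms (1)
10. 2903.226ms @ 3 + 967.742ms (1)
11. 3870.968ms @ 4 + 1935.484ms (2)

note 8 onset = 1b = 967.742ms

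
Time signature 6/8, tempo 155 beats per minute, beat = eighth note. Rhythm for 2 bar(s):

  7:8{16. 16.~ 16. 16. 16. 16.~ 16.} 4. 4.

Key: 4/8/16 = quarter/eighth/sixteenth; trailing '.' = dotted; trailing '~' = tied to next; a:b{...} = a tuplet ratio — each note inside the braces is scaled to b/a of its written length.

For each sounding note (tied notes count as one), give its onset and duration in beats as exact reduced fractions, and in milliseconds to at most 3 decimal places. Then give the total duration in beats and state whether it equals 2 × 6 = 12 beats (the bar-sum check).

1) 0.0ms=0b +331.797ms=6/7b
2) 331.797ms=6/7b +663.594ms=12/7b
3) 995.392ms=18/7b +331.797ms=6/7b
4) 1327.189ms=24/7b +331.797ms=6/7b
5) 1658.986ms=30/7b +663.594ms=12/7b
6) 2322.581ms=6b +1161.29ms=3b
7) 3483.871ms=9b +1161.29ms=3b
Σ=12b of 12 (155bpm 6/8) — PASS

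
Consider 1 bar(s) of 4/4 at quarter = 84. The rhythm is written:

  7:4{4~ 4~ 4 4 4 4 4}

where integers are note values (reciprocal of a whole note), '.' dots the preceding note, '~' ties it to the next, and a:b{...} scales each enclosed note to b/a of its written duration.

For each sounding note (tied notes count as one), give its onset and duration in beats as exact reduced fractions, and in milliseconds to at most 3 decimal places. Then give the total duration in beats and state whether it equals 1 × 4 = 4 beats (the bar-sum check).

1) 0.0ms=0b +1224.49ms=12/7b
2) 1224.49ms=12/7b +408.163ms=4/7b
3) 1632.653ms=16/7b +408.163ms=4/7b
4) 2040.816ms=20/7b +408.163ms=4/7b
5) 2448.98ms=24/7b +408.163ms=4/7b
Σ=4b of 4 (84bpm 4/4) — PASS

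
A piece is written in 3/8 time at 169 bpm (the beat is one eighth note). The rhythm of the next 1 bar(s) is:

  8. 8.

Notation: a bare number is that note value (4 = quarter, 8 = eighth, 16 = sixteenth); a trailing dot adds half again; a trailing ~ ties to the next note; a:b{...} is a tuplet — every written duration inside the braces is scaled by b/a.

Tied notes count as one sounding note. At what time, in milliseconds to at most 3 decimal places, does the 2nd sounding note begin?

note 2 onset = 3/2b = 532.544ms

1. 0.0ms @ 0 + 532.544ms (3/2)
2. 532.544ms @ 3/2 + 532.544ms (3/2)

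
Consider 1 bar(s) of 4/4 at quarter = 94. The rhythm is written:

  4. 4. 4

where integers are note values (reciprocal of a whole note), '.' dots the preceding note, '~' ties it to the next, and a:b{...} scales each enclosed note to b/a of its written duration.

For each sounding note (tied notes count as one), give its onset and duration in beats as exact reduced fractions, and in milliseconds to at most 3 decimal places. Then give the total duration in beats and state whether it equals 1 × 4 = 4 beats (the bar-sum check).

1) 0.0ms=0b +957.447ms=3/2b
2) 957.447ms=3/2b +957.447ms=3/2b
3) 1914.894ms=3b +638.298ms=1b
Σ=4b of 4 (94bpm 4/4) — PASS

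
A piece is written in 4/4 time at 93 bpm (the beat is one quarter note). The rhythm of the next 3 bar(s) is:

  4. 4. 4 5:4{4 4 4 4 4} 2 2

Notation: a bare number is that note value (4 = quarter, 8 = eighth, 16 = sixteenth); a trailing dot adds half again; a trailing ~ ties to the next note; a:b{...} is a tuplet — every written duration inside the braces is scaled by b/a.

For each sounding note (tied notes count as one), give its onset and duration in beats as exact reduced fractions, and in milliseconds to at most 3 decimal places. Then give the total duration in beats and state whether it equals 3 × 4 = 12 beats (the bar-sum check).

1) 0.0ms=0b +967.742ms=3/2b
2) 967.742ms=3/2b +967.742ms=3/2b
3) 1935.484ms=3b +645.161ms=1b
4) 2580.645ms=4b +516.129ms=4/5b
5) 3096.774ms=24/5b +516.129ms=4/5b
6) 3612.903ms=28/5b +516.129ms=4/5b
7) 4129.032ms=32/5b +516.129ms=4/5b
8) 4645.161ms=36/5b +516.129ms=4/5b
9) 5161.29ms=8b +1290.323ms=2b
10) 6451.613ms=10b +1290.323ms=2b
Σ=12b of 12 (93bpm 4/4) — PASS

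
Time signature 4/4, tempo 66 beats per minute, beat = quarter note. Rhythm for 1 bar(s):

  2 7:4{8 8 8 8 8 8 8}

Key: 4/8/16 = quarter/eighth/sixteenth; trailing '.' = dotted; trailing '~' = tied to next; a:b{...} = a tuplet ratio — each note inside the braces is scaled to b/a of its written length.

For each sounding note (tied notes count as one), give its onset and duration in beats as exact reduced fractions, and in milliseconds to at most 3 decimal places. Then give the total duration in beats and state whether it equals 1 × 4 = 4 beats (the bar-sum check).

1) 0.0ms=0b +1818.182ms=2b
2) 1818.182ms=2b +259.74ms=2/7b
3) 2077.922ms=16/7b +259.74ms=2/7b
4) 2337.662ms=18/7b +259.74ms=2/7b
5) 2597.403ms=20/7b +259.74ms=2/7b
6) 2857.143ms=22/7b +259.74ms=2/7b
7) 3116.883ms=24/7b +259.74ms=2/7b
8) 3376.623ms=26/7b +259.74ms=2/7b
Σ=4b of 4 (66bpm 4/4) — PASS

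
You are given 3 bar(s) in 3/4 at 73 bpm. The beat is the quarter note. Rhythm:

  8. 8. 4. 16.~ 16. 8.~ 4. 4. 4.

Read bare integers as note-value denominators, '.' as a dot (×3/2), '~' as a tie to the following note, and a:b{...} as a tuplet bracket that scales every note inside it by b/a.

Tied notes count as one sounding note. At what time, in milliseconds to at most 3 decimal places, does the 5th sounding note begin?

1. 0.0ms @ 0 + 616.438ms (3/4)
2. 616.438ms @ 3/4 + 616.438ms (3/4)
3. 1232.877ms @ 3/2 + 1232.877ms (3/2)
4. 2465.753ms @ 3 + 616.438ms (3/4)
5. 3082.192ms @ 15/4 + 1849.315ms (9/4)
6. 4931.507ms @ 6 + 1232.877ms (3/2)
7. 6164.384ms @ 15/2 + 1232.877ms (3/2)

note 5 onset = 15/4b = 3082.192ms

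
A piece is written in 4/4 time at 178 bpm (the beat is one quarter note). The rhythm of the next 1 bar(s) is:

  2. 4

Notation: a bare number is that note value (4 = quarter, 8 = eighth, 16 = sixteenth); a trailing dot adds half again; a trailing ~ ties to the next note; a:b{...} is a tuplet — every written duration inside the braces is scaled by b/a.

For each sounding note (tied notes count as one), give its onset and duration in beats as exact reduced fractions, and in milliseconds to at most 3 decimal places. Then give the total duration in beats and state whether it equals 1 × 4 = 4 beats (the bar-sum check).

1) 0.0ms=0b +1011.236ms=3b
2) 1011.236ms=3b +337.079ms=1b
Σ=4b of 4 (178bpm 4/4) — PASS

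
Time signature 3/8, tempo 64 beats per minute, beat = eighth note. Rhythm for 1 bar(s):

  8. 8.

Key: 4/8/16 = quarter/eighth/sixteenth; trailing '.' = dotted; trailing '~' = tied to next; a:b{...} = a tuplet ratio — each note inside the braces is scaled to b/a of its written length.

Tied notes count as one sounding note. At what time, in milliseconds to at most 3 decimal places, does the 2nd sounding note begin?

note 2 onset = 3/2b = 1406.25ms

1. 0.0ms @ 0 + 1406.25ms (3/2)
2. 1406.25ms @ 3/2 + 1406.25ms (3/2)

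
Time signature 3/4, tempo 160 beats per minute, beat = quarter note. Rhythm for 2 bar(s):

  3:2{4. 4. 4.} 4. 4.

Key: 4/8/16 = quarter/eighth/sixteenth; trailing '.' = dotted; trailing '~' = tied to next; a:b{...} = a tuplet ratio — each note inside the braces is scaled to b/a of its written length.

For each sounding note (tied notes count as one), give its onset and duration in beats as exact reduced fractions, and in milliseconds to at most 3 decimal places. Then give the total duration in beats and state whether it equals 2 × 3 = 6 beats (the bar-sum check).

1) 0.0ms=0b +375.0ms=1b
2) 375.0ms=1b +375.0ms=1b
3) 750.0ms=2b +375.0ms=1b
4) 1125.0ms=3b +562.5ms=3/2b
5) 1687.5ms=9/2b +562.5ms=3/2b
Σ=6b of 6 (160bpm 3/4) — PASS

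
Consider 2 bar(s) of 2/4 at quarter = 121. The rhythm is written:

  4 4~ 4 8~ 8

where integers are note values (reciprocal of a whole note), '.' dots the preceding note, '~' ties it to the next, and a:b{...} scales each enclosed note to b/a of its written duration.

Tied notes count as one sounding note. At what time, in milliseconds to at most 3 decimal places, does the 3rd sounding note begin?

1. 0.0ms @ 0 + 495.868ms (1)
2. 495.868ms @ 1 + 991.736ms (2)
3. 1487.603ms @ 3 + 495.868ms (1)

note 3 onset = 3b = 1487.603ms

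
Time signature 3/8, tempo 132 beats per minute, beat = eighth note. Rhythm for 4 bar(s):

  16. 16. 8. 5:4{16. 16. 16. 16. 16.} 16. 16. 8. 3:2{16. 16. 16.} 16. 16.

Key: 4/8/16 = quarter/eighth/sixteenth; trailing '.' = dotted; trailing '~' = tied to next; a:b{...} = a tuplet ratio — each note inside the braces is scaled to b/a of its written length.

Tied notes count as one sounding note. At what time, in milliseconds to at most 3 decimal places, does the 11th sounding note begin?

1. 0.0ms @ 0 + 340.909ms (3/4)
2. 340.909ms @ 3/4 + 340.909ms (3/4)
3. 681.818ms @ 3/2 + 681.818ms (3/2)
4. 1363.636ms @ 3 + 272.727ms (3/5)
5. 1636.364ms @ 18/5 + 272.727ms (3/5)
6. 1909.091ms @ 21/5 + 272.727ms (3/5)
7. 2181.818ms @ 24/5 + 272.727ms (3/5)
8. 2454.545ms @ 27/5 + 272.727ms (3/5)
9. 2727.273ms @ 6 + 340.909ms (3/4)
10. 3068.182ms @ 27/4 + 340.909ms (3/4)
11. 3409.091ms @ 15/2 + 681.818ms (3/2)
12. 4090.909ms @ 9 + 227.273ms (1/2)
13. 4318.182ms @ 19/2 + 227.273ms (1/2)
14. 4545.455ms @ 10 + 227.273ms (1/2)
15. 4772.727ms @ 21/2 + 340.909ms (3/4)
16. 5113.636ms @ 45/4 + 340.909ms (3/4)

note 11 onset = 15/2b = 3409.091ms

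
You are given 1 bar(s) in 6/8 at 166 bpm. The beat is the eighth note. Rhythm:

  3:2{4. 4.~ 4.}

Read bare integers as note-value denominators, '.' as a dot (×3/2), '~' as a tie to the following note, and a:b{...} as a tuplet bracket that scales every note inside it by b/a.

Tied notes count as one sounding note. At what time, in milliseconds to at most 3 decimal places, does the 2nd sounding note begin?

1. 0.0ms @ 0 + 722.892ms (2)
2. 722.892ms @ 2 + 1445.783ms (4)

note 2 onset = 2b = 722.892ms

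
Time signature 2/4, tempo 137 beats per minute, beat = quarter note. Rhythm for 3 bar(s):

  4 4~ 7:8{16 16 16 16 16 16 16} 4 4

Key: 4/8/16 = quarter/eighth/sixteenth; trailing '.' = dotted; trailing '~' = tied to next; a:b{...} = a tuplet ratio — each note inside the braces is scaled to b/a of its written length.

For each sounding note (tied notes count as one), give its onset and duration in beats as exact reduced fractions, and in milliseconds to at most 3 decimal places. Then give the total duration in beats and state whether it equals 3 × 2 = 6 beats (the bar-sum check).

1) 0.0ms=0b +437.956ms=1b
2) 437.956ms=1b +563.087ms=9/7b
3) 1001.043ms=16/7b +125.13ms=2/7b
4) 1126.173ms=18/7b +125.13ms=2/7b
5) 1251.303ms=20/7b +125.13ms=2/7b
6) 1376.434ms=22/7b +125.13ms=2/7b
7) 1501.564ms=24/7b +125.13ms=2/7b
8) 1626.694ms=26/7b +125.13ms=2/7b
9) 1751.825ms=4b +437.956ms=1b
10) 2189.781ms=5b +437.956ms=1b
Σ=6b of 6 (137bpm 2/4) — PASS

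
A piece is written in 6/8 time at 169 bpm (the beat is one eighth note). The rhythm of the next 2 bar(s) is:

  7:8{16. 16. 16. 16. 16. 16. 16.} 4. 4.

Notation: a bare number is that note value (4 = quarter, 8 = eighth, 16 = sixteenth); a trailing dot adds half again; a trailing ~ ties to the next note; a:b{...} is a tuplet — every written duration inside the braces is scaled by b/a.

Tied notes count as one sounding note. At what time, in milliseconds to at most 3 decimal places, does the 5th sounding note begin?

1. 0.0ms @ 0 + 304.311ms (6/7)
2. 304.311ms @ 6/7 + 304.311ms (6/7)
3. 608.622ms @ 12/7 + 304.311ms (6/7)
4. 912.933ms @ 18/7 + 304.311ms (6/7)
5. 1217.244ms @ 24/7 + 304.311ms (6/7)
6. 1521.555ms @ 30/7 + 304.311ms (6/7)
7. 1825.866ms @ 36/7 + 304.311ms (6/7)
8. 2130.178ms @ 6 + 1065.089ms (3)
9. 3195.266ms @ 9 + 1065.089ms (3)

note 5 onset = 24/7b = 1217.244ms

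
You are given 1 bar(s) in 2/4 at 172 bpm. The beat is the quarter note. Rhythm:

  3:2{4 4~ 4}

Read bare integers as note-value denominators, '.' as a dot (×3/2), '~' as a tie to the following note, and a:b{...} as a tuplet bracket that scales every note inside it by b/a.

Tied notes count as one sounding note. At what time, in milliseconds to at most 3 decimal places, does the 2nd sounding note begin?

note 2 onset = 2/3b = 232.558ms

1. 0.0ms @ 0 + 232.558ms (2/3)
2. 232.558ms @ 2/3 + 465.116ms (4/3)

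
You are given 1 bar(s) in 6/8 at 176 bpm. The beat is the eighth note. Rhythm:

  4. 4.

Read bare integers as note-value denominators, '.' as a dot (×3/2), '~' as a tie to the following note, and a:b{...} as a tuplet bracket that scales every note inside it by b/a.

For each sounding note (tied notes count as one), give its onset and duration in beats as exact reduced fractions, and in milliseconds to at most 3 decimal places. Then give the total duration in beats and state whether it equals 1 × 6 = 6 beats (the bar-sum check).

1) 0.0ms=0b +1022.727ms=3b
2) 1022.727ms=3b +1022.727ms=3b
Σ=6b of 6 (176bpm 6/8) — PASS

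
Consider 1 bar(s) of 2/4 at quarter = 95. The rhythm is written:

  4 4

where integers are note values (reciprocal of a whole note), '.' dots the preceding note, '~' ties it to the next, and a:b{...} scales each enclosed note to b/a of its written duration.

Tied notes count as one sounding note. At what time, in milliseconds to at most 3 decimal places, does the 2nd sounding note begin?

1. 0.0ms @ 0 + 631.579ms (1)
2. 631.579ms @ 1 + 631.579ms (1)

note 2 onset = 1b = 631.579ms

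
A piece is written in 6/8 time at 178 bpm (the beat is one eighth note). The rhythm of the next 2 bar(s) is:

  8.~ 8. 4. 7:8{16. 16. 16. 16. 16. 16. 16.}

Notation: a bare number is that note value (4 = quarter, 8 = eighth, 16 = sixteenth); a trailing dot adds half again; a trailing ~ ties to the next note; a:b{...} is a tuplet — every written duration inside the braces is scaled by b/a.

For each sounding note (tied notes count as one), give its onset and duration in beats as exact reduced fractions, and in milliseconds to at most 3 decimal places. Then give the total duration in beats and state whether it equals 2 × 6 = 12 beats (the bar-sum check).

1) 0.0ms=0b +1011.236ms=3b
2) 1011.236ms=3b +1011.236ms=3b
3) 2022.472ms=6b +288.925ms=6/7b
4) 2311.396ms=48/7b +288.925ms=6/7b
5) 2600.321ms=54/7b +288.925ms=6/7b
6) 2889.246ms=60/7b +288.925ms=6/7b
7) 3178.17ms=66/7b +288.925ms=6/7b
8) 3467.095ms=72/7b +288.925ms=6/7b
9) 3756.019ms=78/7b +288.925ms=6/7b
Σ=12b of 12 (178bpm 6/8) — PASS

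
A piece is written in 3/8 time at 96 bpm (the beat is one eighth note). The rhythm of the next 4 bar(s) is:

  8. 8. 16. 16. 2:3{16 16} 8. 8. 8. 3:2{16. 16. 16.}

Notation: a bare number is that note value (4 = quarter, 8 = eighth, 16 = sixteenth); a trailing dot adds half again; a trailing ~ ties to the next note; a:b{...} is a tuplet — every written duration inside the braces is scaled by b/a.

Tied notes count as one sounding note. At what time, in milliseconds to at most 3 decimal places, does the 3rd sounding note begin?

1. 0.0ms @ 0 + 937.5ms (3/2)
2. 937.5ms @ 3/2 + 937.5ms (3/2)
3. 1875.0ms @ 3 + 468.75ms (3/4)
4. 2343.75ms @ 15/4 + 468.75ms (3/4)
5. 2812.5ms @ 9/2 + 468.75ms (3/4)
6. 3281.25ms @ 21/4 + 468.75ms (3/4)
7. 3750.0ms @ 6 + 937.5ms (3/2)
8. 4687.5ms @ 15/2 + 937.5ms (3/2)
9. 5625.0ms @ 9 + 937.5ms (3/2)
10. 6562.5ms @ 21/2 + 312.5ms (1/2)
11. 6875.0ms @ 11 + 312.5ms (1/2)
12. 7187.5ms @ 23/2 + 312.5ms (1/2)

note 3 onset = 3b = 1875.0ms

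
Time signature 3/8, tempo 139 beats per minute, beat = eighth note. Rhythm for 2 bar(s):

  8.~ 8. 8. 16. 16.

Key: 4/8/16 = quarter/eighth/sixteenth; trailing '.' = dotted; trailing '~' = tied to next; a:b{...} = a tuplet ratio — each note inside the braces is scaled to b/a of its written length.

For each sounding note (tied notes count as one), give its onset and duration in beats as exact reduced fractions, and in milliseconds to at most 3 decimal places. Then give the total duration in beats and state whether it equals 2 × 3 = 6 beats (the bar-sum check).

1) 0.0ms=0b +1294.964ms=3b
2) 1294.964ms=3b +647.482ms=3/2b
3) 1942.446ms=9/2b +323.741ms=3/4b
4) 2266.187ms=21/4b +323.741ms=3/4b
Σ=6b of 6 (139bpm 3/8) — PASS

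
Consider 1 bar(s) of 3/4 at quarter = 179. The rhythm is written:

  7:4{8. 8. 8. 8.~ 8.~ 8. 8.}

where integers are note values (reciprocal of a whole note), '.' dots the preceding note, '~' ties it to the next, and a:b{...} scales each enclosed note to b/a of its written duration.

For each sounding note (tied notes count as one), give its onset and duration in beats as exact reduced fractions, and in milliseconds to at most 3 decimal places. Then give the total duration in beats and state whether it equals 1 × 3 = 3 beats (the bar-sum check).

1) 0.0ms=0b +143.655ms=3/7b
2) 143.655ms=3/7b +143.655ms=3/7b
3) 287.31ms=6/7b +143.655ms=3/7b
4) 430.966ms=9/7b +430.966ms=9/7b
5) 861.931ms=18/7b +143.655ms=3/7b
Σ=3b of 3 (179bpm 3/4) — PASS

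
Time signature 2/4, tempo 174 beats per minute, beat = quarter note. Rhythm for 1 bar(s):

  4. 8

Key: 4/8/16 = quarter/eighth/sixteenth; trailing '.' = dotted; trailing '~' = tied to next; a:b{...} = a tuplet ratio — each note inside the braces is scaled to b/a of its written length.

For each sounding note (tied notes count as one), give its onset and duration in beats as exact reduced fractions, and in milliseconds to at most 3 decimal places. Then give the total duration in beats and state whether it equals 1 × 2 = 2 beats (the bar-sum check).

1) 0.0ms=0b +517.241ms=3/2b
2) 517.241ms=3/2b +172.414ms=1/2b
Σ=2b of 2 (174bpm 2/4) — PASS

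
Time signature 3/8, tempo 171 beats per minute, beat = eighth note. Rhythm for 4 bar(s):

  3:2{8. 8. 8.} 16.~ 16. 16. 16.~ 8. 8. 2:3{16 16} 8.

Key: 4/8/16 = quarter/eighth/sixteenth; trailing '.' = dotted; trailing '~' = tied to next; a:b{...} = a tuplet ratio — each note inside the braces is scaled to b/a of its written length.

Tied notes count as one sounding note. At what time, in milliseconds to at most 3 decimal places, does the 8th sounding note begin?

note 8 onset = 9b = 3157.895ms

1. 0.0ms @ 0 + 350.877ms (1)
2. 350.877ms @ 1 + 350.877ms (1)
3. 701.754ms @ 2 + 350.877ms (1)
4. 1052.632ms @ 3 + 526.316ms (3/2)
5. 1578.947ms @ 9/2 + 263.158ms (3/4)
6. 1842.105ms @ 21/4 + 789.474ms (9/4)
7. 2631.579ms @ 15/2 + 526.316ms (3/2)
8. 3157.895ms @ 9 + 263.158ms (3/4)
9. 3421.053ms @ 39/4 + 263.158ms (3/4)
10. 3684.211ms @ 21/2 + 526.316ms (3/2)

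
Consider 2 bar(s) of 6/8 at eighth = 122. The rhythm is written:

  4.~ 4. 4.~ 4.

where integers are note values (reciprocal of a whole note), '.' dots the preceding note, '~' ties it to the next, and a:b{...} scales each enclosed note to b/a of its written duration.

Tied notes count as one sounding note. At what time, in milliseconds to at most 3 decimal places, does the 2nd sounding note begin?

note 2 onset = 6b = 2950.82ms

1. 0.0ms @ 0 + 2950.82ms (6)
2. 2950.82ms @ 6 + 2950.82ms (6)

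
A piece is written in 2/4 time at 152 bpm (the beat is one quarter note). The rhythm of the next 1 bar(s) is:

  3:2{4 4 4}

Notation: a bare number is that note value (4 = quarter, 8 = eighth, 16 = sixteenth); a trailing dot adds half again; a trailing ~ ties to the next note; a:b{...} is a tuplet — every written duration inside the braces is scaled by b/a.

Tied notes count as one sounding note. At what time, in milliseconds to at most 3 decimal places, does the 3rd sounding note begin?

note 3 onset = 4/3b = 526.316ms

1. 0.0ms @ 0 + 263.158ms (2/3)
2. 263.158ms @ 2/3 + 263.158ms (2/3)
3. 526.316ms @ 4/3 + 263.158ms (2/3)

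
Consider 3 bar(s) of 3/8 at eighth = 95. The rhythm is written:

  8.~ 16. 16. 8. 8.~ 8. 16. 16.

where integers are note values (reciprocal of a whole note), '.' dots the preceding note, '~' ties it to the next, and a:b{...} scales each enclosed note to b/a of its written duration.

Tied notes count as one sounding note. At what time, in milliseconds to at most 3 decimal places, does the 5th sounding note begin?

note 5 onset = 15/2b = 4736.842ms

1. 0.0ms @ 0 + 1421.053ms (9/4)
2. 1421.053ms @ 9/4 + 473.684ms (3/4)
3. 1894.737ms @ 3 + 947.368ms (3/2)
4. 2842.105ms @ 9/2 + 1894.737ms (3)
5. 4736.842ms @ 15/2 + 473.684ms (3/4)
6. 5210.526ms @ 33/4 + 473.684ms (3/4)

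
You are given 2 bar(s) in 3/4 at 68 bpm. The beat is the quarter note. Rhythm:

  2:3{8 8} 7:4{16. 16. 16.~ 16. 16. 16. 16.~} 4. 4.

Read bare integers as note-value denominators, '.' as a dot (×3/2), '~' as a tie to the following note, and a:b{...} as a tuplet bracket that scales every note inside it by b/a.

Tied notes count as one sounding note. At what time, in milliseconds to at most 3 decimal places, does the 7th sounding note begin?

1. 0.0ms @ 0 + 661.765ms (3/4)
2. 661.765ms @ 3/4 + 661.765ms (3/4)
3. 1323.529ms @ 3/2 + 189.076ms (3/14)
4. 1512.605ms @ 12/7 + 189.076ms (3/14)
5. 1701.681ms @ 27/14 + 378.151ms (3/7)
6. 2079.832ms @ 33/14 + 189.076ms (3/14)
7. 2268.908ms @ 18/7 + 189.076ms (3/14)
8. 2457.983ms @ 39/14 + 1512.605ms (12/7)
9. 3970.588ms @ 9/2 + 1323.529ms (3/2)

note 7 onset = 18/7b = 2268.908ms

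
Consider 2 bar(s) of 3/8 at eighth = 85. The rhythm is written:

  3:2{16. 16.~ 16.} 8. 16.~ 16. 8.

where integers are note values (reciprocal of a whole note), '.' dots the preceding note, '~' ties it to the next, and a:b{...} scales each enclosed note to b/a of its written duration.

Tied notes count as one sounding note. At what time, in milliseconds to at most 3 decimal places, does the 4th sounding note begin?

1. 0.0ms @ 0 + 352.941ms (1/2)
2. 352.941ms @ 1/2 + 705.882ms (1)
3. 1058.824ms @ 3/2 + 1058.824ms (3/2)
4. 2117.647ms @ 3 + 1058.824ms (3/2)
5. 3176.471ms @ 9/2 + 1058.824ms (3/2)

note 4 onset = 3b = 2117.647ms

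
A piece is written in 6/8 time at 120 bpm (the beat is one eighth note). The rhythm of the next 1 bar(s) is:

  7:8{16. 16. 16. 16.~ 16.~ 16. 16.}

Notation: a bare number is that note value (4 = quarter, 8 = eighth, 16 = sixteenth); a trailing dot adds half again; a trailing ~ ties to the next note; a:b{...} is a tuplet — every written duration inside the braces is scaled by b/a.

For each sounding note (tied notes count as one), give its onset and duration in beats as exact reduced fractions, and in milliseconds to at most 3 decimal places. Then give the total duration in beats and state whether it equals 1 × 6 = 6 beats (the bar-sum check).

1) 0.0ms=0b +428.571ms=6/7b
2) 428.571ms=6/7b +428.571ms=6/7b
3) 857.143ms=12/7b +428.571ms=6/7b
4) 1285.714ms=18/7b +1285.714ms=18/7b
5) 2571.429ms=36/7b +428.571ms=6/7b
Σ=6b of 6 (120bpm 6/8) — PASS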